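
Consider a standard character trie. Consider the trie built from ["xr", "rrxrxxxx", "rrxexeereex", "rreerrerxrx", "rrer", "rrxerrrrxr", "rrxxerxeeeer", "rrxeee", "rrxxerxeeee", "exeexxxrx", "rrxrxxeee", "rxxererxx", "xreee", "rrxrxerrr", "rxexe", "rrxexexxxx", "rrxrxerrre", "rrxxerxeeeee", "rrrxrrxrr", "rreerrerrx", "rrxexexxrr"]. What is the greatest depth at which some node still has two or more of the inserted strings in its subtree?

11

Look for the deepest trie node that still has at least two words in its subtree.
e.g. "rrxxerxeeee" and "rrxxerxeeeee" share the prefix "rrxxerxeeee" of length 11; no pair shares a longer one.
Longest shared-prefix length: 11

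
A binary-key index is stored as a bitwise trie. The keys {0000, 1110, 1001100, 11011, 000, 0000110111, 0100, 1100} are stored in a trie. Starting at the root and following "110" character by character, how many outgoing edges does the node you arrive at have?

The children of the "110" node are the distinct next characters among strings starting with "110".
Characters that immediately follow "110" among the stored strings: {0, 1}.
That node has 2 child edges.

2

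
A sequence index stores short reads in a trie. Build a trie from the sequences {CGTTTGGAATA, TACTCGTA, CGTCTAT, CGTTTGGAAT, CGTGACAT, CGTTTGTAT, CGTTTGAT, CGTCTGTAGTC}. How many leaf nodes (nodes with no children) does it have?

7

A leaf is a node with no children — equivalently, the end of a word that is not a proper prefix of any other stored word.
Those words: "CGTCTAT", "CGTCTGTAGTC", "CGTGACAT", "CGTTTGAT", "CGTTTGGAATA", "CGTTTGTAT", "TACTCGTA"
Leaf count: 7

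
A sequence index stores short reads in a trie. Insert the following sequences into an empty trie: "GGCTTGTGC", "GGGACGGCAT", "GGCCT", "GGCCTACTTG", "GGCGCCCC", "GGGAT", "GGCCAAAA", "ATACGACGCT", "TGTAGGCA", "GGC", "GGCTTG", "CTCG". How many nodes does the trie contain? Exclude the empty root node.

56

Trace insertions, counting only characters that open a new branch:
  "GGCTTGTGC" → 9 new (G, G, C, T, T, G, T, G, C)
  "GGGACGGCAT" → prefix "GG" already present; 8 new (G, A, C, G, G, C, A, T)
  "GGCCT" → prefix "GGC" already present; 2 new (C, T)
  "GGCCTACTTG" → prefix "GGCCT" already present; 5 new (A, C, T, T, G)
  "GGCGCCCC" → prefix "GGC" already present; 5 new (G, C, C, C, C)
  "GGGAT" → prefix "GGGA" already present; 1 new (T)
  "GGCCAAAA" → prefix "GGCC" already present; 4 new (A, A, A, A)
  "ATACGACGCT" → 10 new (A, T, A, C, G, A, C, G, C, T)
  "TGTAGGCA" → 8 new (T, G, T, A, G, G, C, A)
  "GGC" → prefix "GGC" already present; 0 new (none)
  "GGCTTG" → prefix "GGCTTG" already present; 0 new (none)
  "CTCG" → 4 new (C, T, C, G)
Total nodes = 9 + 8 + 2 + 5 + 5 + 1 + 4 + 10 + 8 + 0 + 0 + 4 = 56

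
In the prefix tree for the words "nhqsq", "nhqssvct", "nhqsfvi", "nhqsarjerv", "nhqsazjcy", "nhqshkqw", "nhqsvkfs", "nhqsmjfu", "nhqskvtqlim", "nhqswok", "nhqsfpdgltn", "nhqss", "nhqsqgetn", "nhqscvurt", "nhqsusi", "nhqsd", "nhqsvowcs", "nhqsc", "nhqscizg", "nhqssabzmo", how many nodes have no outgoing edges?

17

A leaf is a node with no children — equivalently, the end of a word that is not a proper prefix of any other stored word.
Those words: "nhqsarjerv", "nhqsazjcy", "nhqscizg", "nhqscvurt", "nhqsd", "nhqsfpdgltn", "nhqsfvi", "nhqshkqw", "nhqskvtqlim", "nhqsmjfu", "nhqsqgetn", "nhqssabzmo", "nhqssvct", "nhqsusi", "nhqsvkfs", "nhqsvowcs", "nhqswok"
Leaf count: 17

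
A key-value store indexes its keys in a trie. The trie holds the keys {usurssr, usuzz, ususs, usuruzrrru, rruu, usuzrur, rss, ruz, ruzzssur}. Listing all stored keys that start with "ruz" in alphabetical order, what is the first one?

Words with prefix "ruz", in lexicographic order: "ruz", "ruzzssur"
Position 1: ruz

ruz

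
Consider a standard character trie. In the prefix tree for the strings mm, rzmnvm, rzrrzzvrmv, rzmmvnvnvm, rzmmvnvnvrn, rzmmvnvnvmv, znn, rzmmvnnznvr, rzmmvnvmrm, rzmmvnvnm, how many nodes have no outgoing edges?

Leaves are exactly the stored words that no other stored word extends.
Those words: "mm", "rzmmvnnznvr", "rzmmvnvmrm", "rzmmvnvnm", "rzmmvnvnvmv", "rzmmvnvnvrn", "rzmnvm", "rzrrzzvrmv", "znn"
Leaf count: 9

9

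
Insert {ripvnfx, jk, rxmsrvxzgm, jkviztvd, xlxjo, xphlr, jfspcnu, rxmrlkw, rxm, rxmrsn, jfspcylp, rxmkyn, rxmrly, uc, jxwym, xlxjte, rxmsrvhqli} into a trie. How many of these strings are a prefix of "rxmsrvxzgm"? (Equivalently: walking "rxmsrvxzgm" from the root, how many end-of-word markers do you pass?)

Check each prefix of "rxmsrvxzgm" against the stored set — each match is an end-marker on the path.
Prefixes of the query that are stored words: "rxm", "rxmsrvxzgm"
Count: 2

2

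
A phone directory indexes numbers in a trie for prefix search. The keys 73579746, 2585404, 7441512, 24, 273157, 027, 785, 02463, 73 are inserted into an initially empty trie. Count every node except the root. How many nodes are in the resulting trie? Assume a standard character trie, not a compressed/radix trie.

Insert word by word; a character creates a node only if that edge doesn't already exist:
  "73579746" → 8 new (7, 3, 5, 7, 9, 7, 4, 6)
  "2585404" → 7 new (2, 5, 8, 5, 4, 0, 4)
  "7441512" → prefix "7" already present; 6 new (4, 4, 1, 5, 1, 2)
  "24" → prefix "2" already present; 1 new (4)
  "273157" → prefix "2" already present; 5 new (7, 3, 1, 5, 7)
  "027" → 3 new (0, 2, 7)
  "785" → prefix "7" already present; 2 new (8, 5)
  "02463" → prefix "02" already present; 3 new (4, 6, 3)
  "73" → prefix "73" already present; 0 new (none)
Total nodes = 8 + 7 + 6 + 1 + 5 + 3 + 2 + 3 + 0 = 35

35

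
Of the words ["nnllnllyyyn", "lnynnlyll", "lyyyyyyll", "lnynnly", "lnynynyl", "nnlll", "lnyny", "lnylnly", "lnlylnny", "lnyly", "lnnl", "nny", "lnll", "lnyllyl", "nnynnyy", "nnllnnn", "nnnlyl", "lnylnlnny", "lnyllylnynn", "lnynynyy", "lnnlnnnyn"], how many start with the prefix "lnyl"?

5

Walk to "lnyl"; the words in its subtree are exactly those with that prefix.
Matches: "lnyllyl", "lnyllylnynn", "lnylnlnny", "lnylnly", "lnyly"
Count: 5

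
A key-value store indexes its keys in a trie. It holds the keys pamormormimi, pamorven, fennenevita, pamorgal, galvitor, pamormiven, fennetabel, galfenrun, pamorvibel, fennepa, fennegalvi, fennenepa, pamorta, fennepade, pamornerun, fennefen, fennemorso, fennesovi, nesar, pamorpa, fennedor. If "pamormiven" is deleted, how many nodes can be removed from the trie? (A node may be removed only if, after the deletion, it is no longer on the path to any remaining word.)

Walk "pamormiven" from the leaf back toward the root, removing each node that no remaining word uses.
The suffix "iven" (4 nodes) is used only by "pamormiven"; the node for "pamorm" still has the child "o", so pruning stops there.
Nodes removed: 4

4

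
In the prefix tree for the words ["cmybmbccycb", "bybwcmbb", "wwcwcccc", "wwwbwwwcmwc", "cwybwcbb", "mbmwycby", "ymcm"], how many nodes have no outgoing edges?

Leaves are exactly the stored words that no other stored word extends.
Those words: "bybwcmbb", "cmybmbccycb", "cwybwcbb", "mbmwycby", "wwcwcccc", "wwwbwwwcmwc", "ymcm"
Leaf count: 7

7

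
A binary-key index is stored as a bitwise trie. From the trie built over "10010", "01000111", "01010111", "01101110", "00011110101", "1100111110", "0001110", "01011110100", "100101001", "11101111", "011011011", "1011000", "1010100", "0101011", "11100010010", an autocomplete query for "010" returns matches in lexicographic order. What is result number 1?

01000111

DFS of the "010" subtree visits, in order: "01000111", "0101011", "01010111", "01011110100"
The 1st is 01000111.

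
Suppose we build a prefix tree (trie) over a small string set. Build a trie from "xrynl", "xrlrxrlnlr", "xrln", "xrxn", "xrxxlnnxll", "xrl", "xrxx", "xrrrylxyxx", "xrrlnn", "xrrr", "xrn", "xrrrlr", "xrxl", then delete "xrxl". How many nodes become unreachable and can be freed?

1

After clearing the end-marker at "xrxl", prune upward until reaching a node still needed by another word.
The suffix "l" (1 node) is used only by "xrxl"; the node for "xrx" still has the child "n", so pruning stops there.
Nodes removed: 1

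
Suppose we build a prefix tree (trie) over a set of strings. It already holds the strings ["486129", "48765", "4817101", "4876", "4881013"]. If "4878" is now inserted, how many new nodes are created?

The longest prefix of "4878" already in the trie is "487" (length 3).
Each of the 1 remaining characters creates one node.

1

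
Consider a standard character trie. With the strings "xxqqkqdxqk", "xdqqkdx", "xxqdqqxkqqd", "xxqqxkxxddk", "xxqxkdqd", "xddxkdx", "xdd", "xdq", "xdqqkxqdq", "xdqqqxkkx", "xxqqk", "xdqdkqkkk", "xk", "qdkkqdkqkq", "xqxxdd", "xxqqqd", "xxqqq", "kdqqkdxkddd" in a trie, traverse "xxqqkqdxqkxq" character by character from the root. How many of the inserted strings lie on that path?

2

Check each prefix of "xxqqkqdxqkxq" against the stored set — each match is an end-marker on the path.
Prefixes of the query that are stored words: "xxqqk", "xxqqkqdxqk"
Count: 2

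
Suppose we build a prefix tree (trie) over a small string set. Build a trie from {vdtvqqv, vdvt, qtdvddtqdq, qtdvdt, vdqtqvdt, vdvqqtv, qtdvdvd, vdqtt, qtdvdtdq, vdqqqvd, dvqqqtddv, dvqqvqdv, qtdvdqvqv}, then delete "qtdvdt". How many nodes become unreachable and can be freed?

0

Walk "qtdvdt" from the leaf back toward the root, removing each node that no remaining word uses.
Every node on "qtdvdt" is still needed (e.g. by "qtdvdtdq"), so nothing is freed.
Nodes removed: 0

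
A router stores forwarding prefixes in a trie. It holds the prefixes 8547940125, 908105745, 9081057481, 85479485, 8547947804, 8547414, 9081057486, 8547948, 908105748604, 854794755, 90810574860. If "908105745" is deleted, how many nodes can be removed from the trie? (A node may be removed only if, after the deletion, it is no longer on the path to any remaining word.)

A node on "908105745"'s path can go only if nothing else ends at it or branches off below it.
The suffix "5" (1 node) is used only by "908105745"; the node for "90810574" still has the child "8", so pruning stops there.
Nodes removed: 1

1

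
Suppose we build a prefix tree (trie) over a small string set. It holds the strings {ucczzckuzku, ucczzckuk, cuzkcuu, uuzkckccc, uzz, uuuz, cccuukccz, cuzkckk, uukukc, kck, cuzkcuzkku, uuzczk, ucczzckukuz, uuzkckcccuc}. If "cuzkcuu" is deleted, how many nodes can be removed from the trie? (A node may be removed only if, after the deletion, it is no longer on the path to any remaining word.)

1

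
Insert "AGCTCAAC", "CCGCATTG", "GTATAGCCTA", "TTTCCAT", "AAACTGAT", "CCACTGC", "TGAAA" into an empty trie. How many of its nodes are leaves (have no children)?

A leaf is a node with no children — equivalently, the end of a word that is not a proper prefix of any other stored word.
Those words: "AAACTGAT", "AGCTCAAC", "CCACTGC", "CCGCATTG", "GTATAGCCTA", "TGAAA", "TTTCCAT"
Leaf count: 7

7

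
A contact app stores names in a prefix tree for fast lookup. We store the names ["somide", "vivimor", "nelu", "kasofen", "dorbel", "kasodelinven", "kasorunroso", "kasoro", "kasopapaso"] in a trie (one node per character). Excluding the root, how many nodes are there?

Count nodes per top-level branch (shared prefixes stored once):
  'd'-branch (dorbel): 6 nodes
  'k'-branch (kasodelinven, kasofen, kasopapaso, kasoro, kasorunroso): 29 nodes
  'n'-branch (nelu): 4 nodes
  's'-branch (somide): 6 nodes
  'v'-branch (vivimor): 7 nodes
Sum: 52

52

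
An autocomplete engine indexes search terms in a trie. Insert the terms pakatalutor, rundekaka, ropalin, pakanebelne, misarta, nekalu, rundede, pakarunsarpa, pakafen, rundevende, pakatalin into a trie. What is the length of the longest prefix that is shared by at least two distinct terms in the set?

Equivalently: take the maximum, over all pairs, of their longest common prefix length.
"pakatalin" and "pakatalutor" agree on "pakatal" (7 characters) before diverging; nothing deeper is shared.
Longest shared-prefix length: 7

7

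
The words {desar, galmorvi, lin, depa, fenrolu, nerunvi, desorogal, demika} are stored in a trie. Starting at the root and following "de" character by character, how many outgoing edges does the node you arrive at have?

3

Follow the path "de" to its node, then look at its outgoing edges.
Distinct next characters after "de": m, p, s.
That node has 3 child edges.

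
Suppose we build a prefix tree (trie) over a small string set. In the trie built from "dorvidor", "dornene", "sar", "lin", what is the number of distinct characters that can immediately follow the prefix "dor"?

The children of the "dor" node are the distinct next characters among strings starting with "dor".
Distinct next characters after "dor": n, v.
That node has 2 child edges.

2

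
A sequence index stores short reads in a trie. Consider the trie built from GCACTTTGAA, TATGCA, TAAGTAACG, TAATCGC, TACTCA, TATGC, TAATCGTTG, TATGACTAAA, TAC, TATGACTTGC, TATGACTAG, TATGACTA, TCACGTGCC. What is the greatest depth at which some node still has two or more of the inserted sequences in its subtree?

Look for the deepest trie node that still has at least two words in its subtree.
"TATGACTA" and "TATGACTAAA" agree on "TATGACTA" (8 characters) before diverging; nothing deeper is shared.
Longest shared-prefix length: 8

8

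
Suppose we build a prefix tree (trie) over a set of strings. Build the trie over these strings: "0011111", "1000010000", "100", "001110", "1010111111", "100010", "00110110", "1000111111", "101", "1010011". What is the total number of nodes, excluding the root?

40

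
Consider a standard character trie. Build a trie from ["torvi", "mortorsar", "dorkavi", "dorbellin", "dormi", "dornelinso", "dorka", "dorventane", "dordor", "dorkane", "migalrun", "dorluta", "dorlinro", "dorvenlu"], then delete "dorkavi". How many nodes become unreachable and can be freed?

2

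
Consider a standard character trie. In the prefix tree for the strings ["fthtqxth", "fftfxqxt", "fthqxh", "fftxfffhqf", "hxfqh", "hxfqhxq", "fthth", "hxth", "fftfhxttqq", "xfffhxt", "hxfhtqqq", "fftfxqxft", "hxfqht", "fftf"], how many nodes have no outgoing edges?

Leaves are exactly the stored words that no other stored word extends.
Those words: "fftfhxttqq", "fftfxqxft", "fftfxqxt", "fftxfffhqf", "fthqxh", "fthth", "fthtqxth", "hxfhtqqq", "hxfqht", "hxfqhxq", "hxth", "xfffhxt"
Leaf count: 12

12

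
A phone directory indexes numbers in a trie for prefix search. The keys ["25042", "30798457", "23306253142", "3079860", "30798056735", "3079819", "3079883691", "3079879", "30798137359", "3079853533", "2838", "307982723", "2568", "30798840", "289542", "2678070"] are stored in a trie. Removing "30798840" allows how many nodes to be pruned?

2

Walk "30798840" from the leaf back toward the root, removing each node that no remaining word uses.
The suffix "40" (2 nodes) is used only by "30798840"; the node for "307988" still has the child "3", so pruning stops there.
Nodes removed: 2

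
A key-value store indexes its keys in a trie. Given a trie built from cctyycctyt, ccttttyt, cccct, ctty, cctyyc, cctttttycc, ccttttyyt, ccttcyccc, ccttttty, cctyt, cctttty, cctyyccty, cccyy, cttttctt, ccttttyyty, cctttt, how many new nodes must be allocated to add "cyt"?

Walking "cyt" from the root, the first 1 characters ("c") follow existing edges; "y" is the first miss.
Each of the 2 remaining characters creates one node.

2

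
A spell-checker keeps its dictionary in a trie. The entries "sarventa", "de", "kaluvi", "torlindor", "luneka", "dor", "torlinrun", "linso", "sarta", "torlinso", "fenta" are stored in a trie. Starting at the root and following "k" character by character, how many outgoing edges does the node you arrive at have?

Follow the path "k" to its node, then look at its outgoing edges.
Characters that immediately follow "k" among the stored strings: {a}.
That node has 1 child edge.

1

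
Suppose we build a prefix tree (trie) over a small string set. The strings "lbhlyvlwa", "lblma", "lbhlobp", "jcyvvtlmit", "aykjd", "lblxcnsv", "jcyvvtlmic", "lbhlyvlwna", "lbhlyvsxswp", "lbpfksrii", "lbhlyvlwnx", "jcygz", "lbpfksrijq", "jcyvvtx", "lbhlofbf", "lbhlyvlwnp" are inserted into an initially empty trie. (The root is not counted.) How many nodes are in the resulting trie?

For each word, the new-node count is its length minus the longest prefix already in the trie:
  "lbhlyvlwa" → 9 new (l, b, h, l, y, v, l, w, a)
  "lblma" → prefix "lb" already present; 3 new (l, m, a)
  "lbhlobp" → prefix "lbhl" already present; 3 new (o, b, p)
  "jcyvvtlmit" → 10 new (j, c, y, v, v, t, l, m, i, t)
  "aykjd" → 5 new (a, y, k, j, d)
  "lblxcnsv" → prefix "lbl" already present; 5 new (x, c, n, s, v)
  "jcyvvtlmic" → prefix "jcyvvtlmi" already present; 1 new (c)
  "lbhlyvlwna" → prefix "lbhlyvlw" already present; 2 new (n, a)
  "lbhlyvsxswp" → prefix "lbhlyv" already present; 5 new (s, x, s, w, p)
  "lbpfksrii" → prefix "lb" already present; 7 new (p, f, k, s, r, i, i)
  "lbhlyvlwnx" → prefix "lbhlyvlwn" already present; 1 new (x)
  "jcygz" → prefix "jcy" already present; 2 new (g, z)
  "lbpfksrijq" → prefix "lbpfksri" already present; 2 new (j, q)
  "jcyvvtx" → prefix "jcyvvt" already present; 1 new (x)
  "lbhlofbf" → prefix "lbhlo" already present; 3 new (f, b, f)
  "lbhlyvlwnp" → prefix "lbhlyvlwn" already present; 1 new (p)
Total nodes = 9 + 3 + 3 + 10 + 5 + 5 + 1 + 2 + 5 + 7 + 1 + 2 + 2 + 1 + 3 + 1 = 60

60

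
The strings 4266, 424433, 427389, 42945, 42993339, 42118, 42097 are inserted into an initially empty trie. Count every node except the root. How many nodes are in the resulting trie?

26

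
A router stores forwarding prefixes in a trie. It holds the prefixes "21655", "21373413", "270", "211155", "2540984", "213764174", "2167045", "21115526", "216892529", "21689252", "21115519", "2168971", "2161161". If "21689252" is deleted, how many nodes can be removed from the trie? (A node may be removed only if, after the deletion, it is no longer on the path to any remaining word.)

A node on "21689252"'s path can go only if nothing else ends at it or branches off below it.
Every node on "21689252" is still needed (e.g. by "216892529"), so nothing is freed.
Nodes removed: 0

0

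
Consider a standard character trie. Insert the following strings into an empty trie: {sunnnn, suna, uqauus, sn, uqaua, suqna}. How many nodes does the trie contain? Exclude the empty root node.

Trie structure (* marks end of a word):
(root)
├─ s
│  ├─ n *
│  └─ u
│     ├─ n
│     │  ├─ a *
│     │  └─ n
│     │     └─ n
│     │        └─ n *
│     └─ q
│        └─ n
│           └─ a *
└─ u
   └─ q
      └─ a
         └─ u
            ├─ a *
            └─ u
               └─ s *
Counting every labelled node above: 18.

18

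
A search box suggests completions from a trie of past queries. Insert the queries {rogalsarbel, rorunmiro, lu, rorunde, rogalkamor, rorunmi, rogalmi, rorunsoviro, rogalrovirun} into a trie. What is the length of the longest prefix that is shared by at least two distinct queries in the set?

7

The deepest shared node is where two words last agree before diverging.
"rorunmi" and "rorunmiro" agree on "rorunmi" (7 characters) before diverging; nothing deeper is shared.
Longest shared-prefix length: 7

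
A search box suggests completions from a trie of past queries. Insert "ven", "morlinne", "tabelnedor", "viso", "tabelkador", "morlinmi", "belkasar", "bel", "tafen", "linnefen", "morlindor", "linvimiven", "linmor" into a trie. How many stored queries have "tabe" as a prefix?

Filter for entries beginning with "tabe":
Matches: "tabelkador", "tabelnedor"
Count: 2

2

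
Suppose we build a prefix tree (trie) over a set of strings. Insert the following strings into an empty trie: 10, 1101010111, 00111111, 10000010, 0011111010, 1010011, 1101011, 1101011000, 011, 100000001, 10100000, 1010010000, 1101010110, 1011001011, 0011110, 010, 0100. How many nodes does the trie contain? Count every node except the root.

For each word, the new-node count is its length minus the longest prefix already in the trie:
  "10" → 2 new (1, 0)
  "1101010111" → prefix "1" already present; 9 new (1, 0, 1, 0, 1, 0, 1, 1, 1)
  "00111111" → 8 new (0, 0, 1, 1, 1, 1, 1, 1)
  "10000010" → prefix "10" already present; 6 new (0, 0, 0, 0, 1, 0)
  "0011111010" → prefix "0011111" already present; 3 new (0, 1, 0)
  "1010011" → prefix "10" already present; 5 new (1, 0, 0, 1, 1)
  "1101011" → prefix "110101" already present; 1 new (1)
  "1101011000" → prefix "1101011" already present; 3 new (0, 0, 0)
  "011" → prefix "0" already present; 2 new (1, 1)
  "100000001" → prefix "100000" already present; 3 new (0, 0, 1)
  "10100000" → prefix "10100" already present; 3 new (0, 0, 0)
  "1010010000" → prefix "101001" already present; 4 new (0, 0, 0, 0)
  "1101010110" → prefix "110101011" already present; 1 new (0)
  "1011001011" → prefix "101" already present; 7 new (1, 0, 0, 1, 0, 1, 1)
  "0011110" → prefix "001111" already present; 1 new (0)
  "010" → prefix "01" already present; 1 new (0)
  "0100" → prefix "010" already present; 1 new (0)
Total nodes = 2 + 9 + 8 + 6 + 3 + 5 + 1 + 3 + 2 + 3 + 3 + 4 + 1 + 7 + 1 + 1 + 1 = 60

60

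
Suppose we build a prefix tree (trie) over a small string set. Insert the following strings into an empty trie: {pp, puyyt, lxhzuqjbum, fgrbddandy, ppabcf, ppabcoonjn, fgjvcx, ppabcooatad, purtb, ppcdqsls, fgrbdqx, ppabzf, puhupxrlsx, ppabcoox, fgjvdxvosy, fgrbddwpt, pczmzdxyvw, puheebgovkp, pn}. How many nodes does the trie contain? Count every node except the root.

Insert word by word; a character creates a node only if that edge doesn't already exist:
  "pp" → 2 new (p, p)
  "puyyt" → prefix "p" already present; 4 new (u, y, y, t)
  "lxhzuqjbum" → 10 new (l, x, h, z, u, q, j, b, u, m)
  "fgrbddandy" → 10 new (f, g, r, b, d, d, a, n, d, y)
  "ppabcf" → prefix "pp" already present; 4 new (a, b, c, f)
  "ppabcoonjn" → prefix "ppabc" already present; 5 new (o, o, n, j, n)
  "fgjvcx" → prefix "fg" already present; 4 new (j, v, c, x)
  "ppabcooatad" → prefix "ppabcoo" already present; 4 new (a, t, a, d)
  "purtb" → prefix "pu" already present; 3 new (r, t, b)
  "ppcdqsls" → prefix "pp" already present; 6 new (c, d, q, s, l, s)
  "fgrbdqx" → prefix "fgrbd" already present; 2 new (q, x)
  "ppabzf" → prefix "ppab" already present; 2 new (z, f)
  "puhupxrlsx" → prefix "pu" already present; 8 new (h, u, p, x, r, l, s, x)
  "ppabcoox" → prefix "ppabcoo" already present; 1 new (x)
  "fgjvdxvosy" → prefix "fgjv" already present; 6 new (d, x, v, o, s, y)
  "fgrbddwpt" → prefix "fgrbdd" already present; 3 new (w, p, t)
  "pczmzdxyvw" → prefix "p" already present; 9 new (c, z, m, z, d, x, y, v, w)
  "puheebgovkp" → prefix "puh" already present; 8 new (e, e, b, g, o, v, k, p)
  "pn" → prefix "p" already present; 1 new (n)
Total nodes = 2 + 4 + 10 + 10 + 4 + 5 + 4 + 4 + 3 + 6 + 2 + 2 + 8 + 1 + 6 + 3 + 9 + 8 + 1 = 92

92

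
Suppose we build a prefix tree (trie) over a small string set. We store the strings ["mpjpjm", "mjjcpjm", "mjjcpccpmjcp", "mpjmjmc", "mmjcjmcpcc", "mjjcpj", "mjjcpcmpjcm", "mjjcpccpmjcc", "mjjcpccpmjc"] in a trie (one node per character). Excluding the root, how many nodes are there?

38

Trace insertions, counting only characters that open a new branch:
  "mpjpjm" → 6 new (m, p, j, p, j, m)
  "mjjcpjm" → prefix "m" already present; 6 new (j, j, c, p, j, m)
  "mjjcpccpmjcp" → prefix "mjjcp" already present; 7 new (c, c, p, m, j, c, p)
  "mpjmjmc" → prefix "mpj" already present; 4 new (m, j, m, c)
  "mmjcjmcpcc" → prefix "m" already present; 9 new (m, j, c, j, m, c, p, c, c)
  "mjjcpj" → prefix "mjjcpj" already present; 0 new (none)
  "mjjcpcmpjcm" → prefix "mjjcpc" already present; 5 new (m, p, j, c, m)
  "mjjcpccpmjcc" → prefix "mjjcpccpmjc" already present; 1 new (c)
  "mjjcpccpmjc" → prefix "mjjcpccpmjc" already present; 0 new (none)
Total nodes = 6 + 6 + 7 + 4 + 9 + 0 + 5 + 1 + 0 = 38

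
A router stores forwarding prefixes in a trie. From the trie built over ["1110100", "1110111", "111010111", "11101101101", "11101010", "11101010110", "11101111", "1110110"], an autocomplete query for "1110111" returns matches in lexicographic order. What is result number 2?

11101111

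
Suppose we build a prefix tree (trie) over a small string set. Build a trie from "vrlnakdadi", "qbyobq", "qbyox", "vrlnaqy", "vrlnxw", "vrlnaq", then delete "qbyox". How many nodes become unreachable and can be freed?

1

A node on "qbyox"'s path can go only if nothing else ends at it or branches off below it.
The suffix "x" (1 node) is used only by "qbyox"; the node for "qbyo" still has the child "b", so pruning stops there.
Nodes removed: 1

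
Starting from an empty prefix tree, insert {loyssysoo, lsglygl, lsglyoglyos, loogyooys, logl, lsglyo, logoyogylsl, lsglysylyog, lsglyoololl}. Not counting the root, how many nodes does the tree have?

Insert word by word; a character creates a node only if that edge doesn't already exist:
  "loyssysoo" → 9 new (l, o, y, s, s, y, s, o, o)
  "lsglygl" → prefix "l" already present; 6 new (s, g, l, y, g, l)
  "lsglyoglyos" → prefix "lsgly" already present; 6 new (o, g, l, y, o, s)
  "loogyooys" → prefix "lo" already present; 7 new (o, g, y, o, o, y, s)
  "logl" → prefix "lo" already present; 2 new (g, l)
  "lsglyo" → prefix "lsglyo" already present; 0 new (none)
  "logoyogylsl" → prefix "log" already present; 8 new (o, y, o, g, y, l, s, l)
  "lsglysylyog" → prefix "lsgly" already present; 6 new (s, y, l, y, o, g)
  "lsglyoololl" → prefix "lsglyo" already present; 5 new (o, l, o, l, l)
Total nodes = 9 + 6 + 6 + 7 + 2 + 0 + 8 + 6 + 5 = 49

49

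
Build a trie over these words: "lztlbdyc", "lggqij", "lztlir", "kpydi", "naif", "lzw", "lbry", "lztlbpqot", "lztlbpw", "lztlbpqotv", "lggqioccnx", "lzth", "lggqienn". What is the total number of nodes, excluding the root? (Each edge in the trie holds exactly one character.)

Insert word by word; a character creates a node only if that edge doesn't already exist:
  "lztlbdyc" → 8 new (l, z, t, l, b, d, y, c)
  "lggqij" → prefix "l" already present; 5 new (g, g, q, i, j)
  "lztlir" → prefix "lztl" already present; 2 new (i, r)
  "kpydi" → 5 new (k, p, y, d, i)
  "naif" → 4 new (n, a, i, f)
  "lzw" → prefix "lz" already present; 1 new (w)
  "lbry" → prefix "l" already present; 3 new (b, r, y)
  "lztlbpqot" → prefix "lztlb" already present; 4 new (p, q, o, t)
  "lztlbpw" → prefix "lztlbp" already present; 1 new (w)
  "lztlbpqotv" → prefix "lztlbpqot" already present; 1 new (v)
  "lggqioccnx" → prefix "lggqi" already present; 5 new (o, c, c, n, x)
  "lzth" → prefix "lzt" already present; 1 new (h)
  "lggqienn" → prefix "lggqi" already present; 3 new (e, n, n)
Total nodes = 8 + 5 + 2 + 5 + 4 + 1 + 3 + 4 + 1 + 1 + 5 + 1 + 3 = 43

43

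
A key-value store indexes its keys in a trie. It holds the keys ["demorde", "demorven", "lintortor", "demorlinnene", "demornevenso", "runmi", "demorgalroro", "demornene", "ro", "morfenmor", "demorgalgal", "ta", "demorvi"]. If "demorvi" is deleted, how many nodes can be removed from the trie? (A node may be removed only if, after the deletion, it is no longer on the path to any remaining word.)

A node on "demorvi"'s path can go only if nothing else ends at it or branches off below it.
The suffix "i" (1 node) is used only by "demorvi"; the node for "demorv" still has the child "e", so pruning stops there.
Nodes removed: 1

1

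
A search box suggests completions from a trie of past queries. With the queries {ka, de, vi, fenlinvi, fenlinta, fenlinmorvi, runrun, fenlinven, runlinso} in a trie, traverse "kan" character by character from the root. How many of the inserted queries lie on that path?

1

Traverse "kan" character by character; count nodes along the way that are marked as word ends.
Prefixes of the query that are stored words: "ka"
Count: 1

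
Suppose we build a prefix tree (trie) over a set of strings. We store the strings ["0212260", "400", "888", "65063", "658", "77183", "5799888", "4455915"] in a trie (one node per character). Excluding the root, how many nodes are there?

Trie structure (* marks end of a word):
(root)
├─ 0
│  └─ 2
│     └─ 1
│        └─ 2
│           └─ 2
│              └─ 6
│                 └─ 0 *
├─ 4
│  ├─ 0
│  │  └─ 0 *
│  └─ 4
│     └─ 5
│        └─ 5
│           └─ 9
│              └─ 1
│                 └─ 5 *
├─ 5
│  └─ 7
│     └─ 9
│        └─ 9
│           └─ 8
│              └─ 8
│                 └─ 8 *
├─ 6
│  └─ 5
│     ├─ 0
│     │  └─ 6
│     │     └─ 3 *
│     └─ 8 *
├─ 7
│  └─ 7
│     └─ 1
│        └─ 8
│           └─ 3 *
└─ 8
   └─ 8
      └─ 8 *
Counting every labelled node above: 37.

37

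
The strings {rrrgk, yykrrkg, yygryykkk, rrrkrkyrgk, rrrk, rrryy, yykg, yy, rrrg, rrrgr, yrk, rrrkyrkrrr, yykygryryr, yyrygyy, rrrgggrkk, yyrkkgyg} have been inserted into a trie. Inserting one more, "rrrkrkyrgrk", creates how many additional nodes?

2

"rrrkrkyrg" is already a path in the trie; the remaining "rk" must be added.
So 11 − 9 = 2 new nodes.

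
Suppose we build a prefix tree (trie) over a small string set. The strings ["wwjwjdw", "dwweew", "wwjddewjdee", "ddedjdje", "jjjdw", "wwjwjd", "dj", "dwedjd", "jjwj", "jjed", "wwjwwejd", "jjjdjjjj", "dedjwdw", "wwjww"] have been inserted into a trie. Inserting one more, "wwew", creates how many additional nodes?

2

Walking "wwew" from the root, the first 2 characters ("ww") follow existing edges; "e" is the first miss.
Each of the 2 remaining characters creates one node.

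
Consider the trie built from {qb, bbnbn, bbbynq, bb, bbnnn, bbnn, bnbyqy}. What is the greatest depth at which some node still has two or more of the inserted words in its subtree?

The deepest shared node is where two words last agree before diverging.
"bbnn" and "bbnnn" agree on "bbnn" (4 characters) before diverging; nothing deeper is shared.
Longest shared-prefix length: 4

4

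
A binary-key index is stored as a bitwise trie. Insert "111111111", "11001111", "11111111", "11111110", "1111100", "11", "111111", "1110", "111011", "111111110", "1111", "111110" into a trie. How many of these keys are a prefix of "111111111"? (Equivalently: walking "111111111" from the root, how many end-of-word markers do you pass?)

5

Walk "111111111" from the root; an end-of-word marker is hit whenever a stored word is a prefix of "111111111".
Prefixes of the query that are stored words: "11", "1111", "111111", "11111111", "111111111"
Count: 5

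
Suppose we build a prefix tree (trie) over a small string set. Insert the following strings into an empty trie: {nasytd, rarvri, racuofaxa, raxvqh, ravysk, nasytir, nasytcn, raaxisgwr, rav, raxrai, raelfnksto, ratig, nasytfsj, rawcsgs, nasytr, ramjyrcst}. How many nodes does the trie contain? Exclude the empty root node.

68

Insert word by word; a character creates a node only if that edge doesn't already exist:
  "nasytd" → 6 new (n, a, s, y, t, d)
  "rarvri" → 6 new (r, a, r, v, r, i)
  "racuofaxa" → prefix "ra" already present; 7 new (c, u, o, f, a, x, a)
  "raxvqh" → prefix "ra" already present; 4 new (x, v, q, h)
  "ravysk" → prefix "ra" already present; 4 new (v, y, s, k)
  "nasytir" → prefix "nasyt" already present; 2 new (i, r)
  "nasytcn" → prefix "nasyt" already present; 2 new (c, n)
  "raaxisgwr" → prefix "ra" already present; 7 new (a, x, i, s, g, w, r)
  "rav" → prefix "rav" already present; 0 new (none)
  "raxrai" → prefix "rax" already present; 3 new (r, a, i)
  "raelfnksto" → prefix "ra" already present; 8 new (e, l, f, n, k, s, t, o)
  "ratig" → prefix "ra" already present; 3 new (t, i, g)
  "nasytfsj" → prefix "nasyt" already present; 3 new (f, s, j)
  "rawcsgs" → prefix "ra" already present; 5 new (w, c, s, g, s)
  "nasytr" → prefix "nasyt" already present; 1 new (r)
  "ramjyrcst" → prefix "ra" already present; 7 new (m, j, y, r, c, s, t)
Total nodes = 6 + 6 + 7 + 4 + 4 + 2 + 2 + 7 + 0 + 3 + 8 + 3 + 3 + 5 + 1 + 7 = 68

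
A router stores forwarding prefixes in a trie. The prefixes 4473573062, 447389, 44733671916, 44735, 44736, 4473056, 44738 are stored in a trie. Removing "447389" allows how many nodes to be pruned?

1

After clearing the end-marker at "447389", prune upward until reaching a node still needed by another word.
The suffix "9" (1 node) is used only by "447389"; "44738" is itself a stored word, so pruning stops there.
Nodes removed: 1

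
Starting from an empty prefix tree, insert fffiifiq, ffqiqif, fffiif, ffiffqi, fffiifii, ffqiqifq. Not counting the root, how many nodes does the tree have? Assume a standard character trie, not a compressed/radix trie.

Trie structure (* marks end of a word):
(root)
└─ f
   └─ f
      ├─ f
      │  └─ i
      │     └─ i
      │        └─ f *
      │           └─ i
      │              ├─ i *
      │              └─ q *
      ├─ i
      │  └─ f
      │     └─ f
      │        └─ q
      │           └─ i *
      └─ q
         └─ i
            └─ q
               └─ i
                  └─ f *
                     └─ q *
Counting every labelled node above: 20.

20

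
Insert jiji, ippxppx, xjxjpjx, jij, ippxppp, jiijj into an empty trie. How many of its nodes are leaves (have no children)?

5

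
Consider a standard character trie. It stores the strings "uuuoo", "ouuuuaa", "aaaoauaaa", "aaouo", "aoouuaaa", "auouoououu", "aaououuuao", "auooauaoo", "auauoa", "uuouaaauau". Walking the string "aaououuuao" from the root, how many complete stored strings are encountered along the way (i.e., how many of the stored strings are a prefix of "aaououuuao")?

2

Traverse "aaououuuao" character by character; count nodes along the way that are marked as word ends.
Prefixes of the query that are stored words: "aaouo", "aaououuuao"
Count: 2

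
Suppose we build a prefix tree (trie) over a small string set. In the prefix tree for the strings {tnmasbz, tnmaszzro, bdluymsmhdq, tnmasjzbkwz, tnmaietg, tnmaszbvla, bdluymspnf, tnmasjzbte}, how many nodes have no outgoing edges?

8

A leaf is a node with no children — equivalently, the end of a word that is not a proper prefix of any other stored word.
Those words: "bdluymsmhdq", "bdluymspnf", "tnmaietg", "tnmasbz", "tnmasjzbkwz", "tnmasjzbte", "tnmaszbvla", "tnmaszzro"
Leaf count: 8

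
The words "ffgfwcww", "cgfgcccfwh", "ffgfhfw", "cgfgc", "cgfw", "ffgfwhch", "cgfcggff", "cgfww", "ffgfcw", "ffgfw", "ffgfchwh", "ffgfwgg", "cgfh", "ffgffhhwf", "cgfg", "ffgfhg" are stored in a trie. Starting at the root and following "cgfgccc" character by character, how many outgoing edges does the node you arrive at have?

Walk "cgfgccc" from the root, arriving at one node.
Characters that immediately follow "cgfgccc" among the stored strings: {f}.
That node has 1 child edge.

1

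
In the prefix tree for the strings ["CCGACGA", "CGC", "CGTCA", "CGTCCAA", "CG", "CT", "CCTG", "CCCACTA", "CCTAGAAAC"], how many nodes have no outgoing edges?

8

A leaf is a node with no children — equivalently, the end of a word that is not a proper prefix of any other stored word.
Those words: "CCCACTA", "CCGACGA", "CCTAGAAAC", "CCTG", "CGC", "CGTCA", "CGTCCAA", "CT"
Leaf count: 8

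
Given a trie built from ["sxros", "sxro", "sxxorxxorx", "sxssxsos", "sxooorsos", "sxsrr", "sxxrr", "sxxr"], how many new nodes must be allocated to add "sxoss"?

2

Walking "sxoss" from the root, the first 3 characters ("sxo") follow existing edges; "s" is the first miss.
New nodes needed: |"sxoss"| − 3 = 5 − 3 = 2.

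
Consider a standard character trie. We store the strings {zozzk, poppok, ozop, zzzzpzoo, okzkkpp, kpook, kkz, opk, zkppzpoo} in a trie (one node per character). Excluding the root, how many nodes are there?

Trace insertions, counting only characters that open a new branch:
  "zozzk" → 5 new (z, o, z, z, k)
  "poppok" → 6 new (p, o, p, p, o, k)
  "ozop" → 4 new (o, z, o, p)
  "zzzzpzoo" → prefix "z" already present; 7 new (z, z, z, p, z, o, o)
  "okzkkpp" → prefix "o" already present; 6 new (k, z, k, k, p, p)
  "kpook" → 5 new (k, p, o, o, k)
  "kkz" → prefix "k" already present; 2 new (k, z)
  "opk" → prefix "o" already present; 2 new (p, k)
  "zkppzpoo" → prefix "z" already present; 7 new (k, p, p, z, p, o, o)
Total nodes = 5 + 6 + 4 + 7 + 6 + 5 + 2 + 2 + 7 = 44

44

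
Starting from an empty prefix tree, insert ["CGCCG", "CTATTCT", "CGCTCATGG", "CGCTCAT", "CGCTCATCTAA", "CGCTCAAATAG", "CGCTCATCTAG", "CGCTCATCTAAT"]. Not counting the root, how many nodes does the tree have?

Count nodes per top-level branch (shared prefixes stored once):
  'C'-branch (CGCCG, CGCTCAAATAG, CGCTCAT, CGCTCATCTAA, CGCTCATCTAAT, CGCTCATCTAG, CGCTCATGG, CTATTCT): 28 nodes
Sum: 28

28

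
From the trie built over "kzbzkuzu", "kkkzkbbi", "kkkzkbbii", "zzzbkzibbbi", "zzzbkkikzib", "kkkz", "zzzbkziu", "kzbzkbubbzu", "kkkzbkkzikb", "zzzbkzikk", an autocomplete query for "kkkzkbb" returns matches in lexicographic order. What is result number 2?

Filter for "kkkzkbb…" and sort: "kkkzkbbi", "kkkzkbbii"
Position 2: kkkzkbbii

kkkzkbbii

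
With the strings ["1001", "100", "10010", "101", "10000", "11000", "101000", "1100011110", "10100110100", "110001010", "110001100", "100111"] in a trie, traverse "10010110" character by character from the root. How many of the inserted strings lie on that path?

3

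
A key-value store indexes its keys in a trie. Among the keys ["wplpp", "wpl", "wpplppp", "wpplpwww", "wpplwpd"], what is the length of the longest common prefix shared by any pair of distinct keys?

5

Equivalently: take the maximum, over all pairs, of their longest common prefix length.
"wpplppp" and "wpplpwww" agree on "wpplp" (5 characters) before diverging; nothing deeper is shared.
Longest shared-prefix length: 5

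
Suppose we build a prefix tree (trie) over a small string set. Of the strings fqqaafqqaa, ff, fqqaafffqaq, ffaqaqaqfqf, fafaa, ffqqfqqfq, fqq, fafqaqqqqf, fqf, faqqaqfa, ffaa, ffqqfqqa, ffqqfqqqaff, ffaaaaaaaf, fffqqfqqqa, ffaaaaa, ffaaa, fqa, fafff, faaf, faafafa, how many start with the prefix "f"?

21

Traverse to the node for "f", then collect every word in that subtree.
Words under "f": faaf, faafafa, fafaa, fafff, fafqaqqqqf, faqqaqfa, ff, ffaa, ffaaa, ffaaaaa, ffaaaaaaaf, ffaqaqaqfqf, fffqqfqqqa, ffqqfqqa, ffqqfqqfq, ffqqfqqqaff, fqa, fqf, fqq, fqqaafffqaq, fqqaafqqaa
Count: 21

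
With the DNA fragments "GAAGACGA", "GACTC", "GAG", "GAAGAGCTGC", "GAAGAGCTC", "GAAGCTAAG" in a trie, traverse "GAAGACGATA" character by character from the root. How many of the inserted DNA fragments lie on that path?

1

Traverse "GAAGACGATA" character by character; count nodes along the way that are marked as word ends.
Prefixes of the query that are stored words: "GAAGACGA"
Count: 1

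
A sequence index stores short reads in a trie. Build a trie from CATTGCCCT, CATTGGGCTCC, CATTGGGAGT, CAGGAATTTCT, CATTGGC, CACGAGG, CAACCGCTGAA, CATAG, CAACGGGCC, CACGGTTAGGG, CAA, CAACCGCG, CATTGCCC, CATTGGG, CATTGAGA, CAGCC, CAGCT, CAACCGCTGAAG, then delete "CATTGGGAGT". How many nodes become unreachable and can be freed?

A node on "CATTGGGAGT"'s path can go only if nothing else ends at it or branches off below it.
The suffix "AGT" (3 nodes) is used only by "CATTGGGAGT"; the node for "CATTGGG" still has the child "C", so pruning stops there.
Nodes removed: 3

3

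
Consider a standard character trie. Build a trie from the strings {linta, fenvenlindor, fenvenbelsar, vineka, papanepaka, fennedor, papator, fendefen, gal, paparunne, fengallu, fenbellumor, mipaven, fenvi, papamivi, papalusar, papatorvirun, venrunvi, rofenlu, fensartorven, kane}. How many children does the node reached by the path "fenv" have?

The children of the "fenv" node are the distinct next characters among strings starting with "fenv".
Characters that immediately follow "fenv" among the stored strings: {e, i}.
That node has 2 child edges.

2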